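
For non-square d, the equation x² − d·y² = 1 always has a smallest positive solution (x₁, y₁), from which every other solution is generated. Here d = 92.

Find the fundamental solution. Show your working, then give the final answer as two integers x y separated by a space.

[9; 1,1,2,4,2,1,1,18] for √92; ℓ=8 ⇒ convergent index 7
k=0  a_k=9  p_k/q_k = 9/1
k=1  a_k=1  p_k/q_k = 10/1
k=2  a_k=1  p_k/q_k = 19/2
…
k=4  a_k=4  p_k/q_k = 211/22
k=5  a_k=2  p_k/q_k = 470/49
k=6  a_k=1  p_k/q_k = 681/71
k=7  a_k=1  p_k/q_k = 1151/120
→ (1151, 120).  Check: 1151²=1324801, 92·120²=1324800, difference 1.

1151 120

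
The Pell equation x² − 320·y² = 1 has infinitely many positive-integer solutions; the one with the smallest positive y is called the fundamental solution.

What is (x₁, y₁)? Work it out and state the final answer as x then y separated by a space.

161 9

d=320: √d = [17; 1,7,1,34] (ℓ=4, even), read p_3/q_3
step 0: (17, 1)  from 17·(1,0) + (0,1)
…
step 2: (143, 8)  from 7·(18,1) + (17,1)
step 3: (161, 9)  from 1·(143,8) + (18,1)
fundamental: x₁=161, y₁=9  (since 25921 − 320·81 = 1)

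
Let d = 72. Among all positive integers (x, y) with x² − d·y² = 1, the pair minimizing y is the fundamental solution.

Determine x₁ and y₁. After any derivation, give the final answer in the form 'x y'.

[8; 2,16] for √72; ℓ=2 ⇒ convergent index 1
a_0=8:  p_0=8·1+0=8,  q_0=8·0+1=1
a_1=2:  p_1=2·8+1=17,  q_1=2·1+0=2
fundamental: x₁=17, y₁=2  (since 289 − 72·4 = 1)

17 2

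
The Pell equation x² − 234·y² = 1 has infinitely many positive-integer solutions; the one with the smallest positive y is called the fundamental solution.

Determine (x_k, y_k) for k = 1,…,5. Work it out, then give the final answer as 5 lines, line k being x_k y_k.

5201 340
54100801 3536680
562756526801 36788545020
5853793337683201 382674441761360
60891157735824130001 3980579506413121700

[15; 3,2,1,2,1,2,3,30] for √234; ℓ=8 ⇒ convergent index 7
i=0: a=15 ⇒ p=15, q=1
…
i=6: a=2 ⇒ p=1545, q=101
i=7: a=3 ⇒ p=5201, q=340
fundamental: x₁=5201, y₁=340  (since 27050401 − 234·115600 = 1)
(5201+340√234)^2 = 54100801 + 3536680√234
(5201+340√234)^3 = 562756526801 + 36788545020√234
(5201+340√234)^4 = 5853793337683201 + 382674441761360√234
(5201+340√234)^5 = 60891157735824130001 + 3980579506413121700√234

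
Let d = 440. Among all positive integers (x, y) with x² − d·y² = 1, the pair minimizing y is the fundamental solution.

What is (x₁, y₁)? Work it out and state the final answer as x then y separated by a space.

21 1

[20; 1,40] for √440; ℓ=2 ⇒ convergent index 1
a_0=20:  p_0=20·1+0=20,  q_0=20·0+1=1
a_1=1:  p_1=1·20+1=21,  q_1=1·1+0=1
(x₁, y₁) = (21, 1);  21² − 440·1² = 1 ✓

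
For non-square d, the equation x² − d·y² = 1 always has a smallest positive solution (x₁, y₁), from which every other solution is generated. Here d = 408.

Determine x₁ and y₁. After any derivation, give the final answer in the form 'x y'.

√408 = [20; 5,40, …], period ℓ=2 (even) → k=1
step 0: (20, 1)  from 20·(1,0) + (0,1)
step 1: (101, 5)  from 5·(20,1) + (1,0)
→ (101, 5).  Check: 101²=10201, 408·5²=10200, difference 1.

101 5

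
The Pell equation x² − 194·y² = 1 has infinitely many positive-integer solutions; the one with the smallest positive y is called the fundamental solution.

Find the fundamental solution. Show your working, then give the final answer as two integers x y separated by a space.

d=194: √d = [13; 1,12,1,26] (ℓ=4, even), read p_3/q_3
k=0  a_k=13  p_k/q_k = 13/1
…
k=2  a_k=12  p_k/q_k = 181/13
k=3  a_k=1  p_k/q_k = 195/14
(x₁, y₁) = (195, 14);  195² − 194·14² = 1 ✓

195 14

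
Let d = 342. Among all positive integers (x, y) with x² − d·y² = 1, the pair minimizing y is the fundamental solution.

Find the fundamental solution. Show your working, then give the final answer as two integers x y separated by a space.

√342 → a₀=18, period (2,36); ℓ=2 even so k=1
step 0: (18, 1)  from 18·(1,0) + (0,1)
step 1: (37, 2)  from 2·(18,1) + (1,0)
fundamental: x₁=37, y₁=2  (since 1369 − 342·4 = 1)

37 2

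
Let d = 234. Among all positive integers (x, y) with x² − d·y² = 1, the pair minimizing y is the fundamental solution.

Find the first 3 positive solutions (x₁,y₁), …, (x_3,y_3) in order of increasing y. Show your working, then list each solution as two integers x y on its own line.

√234 = [15; 3,2,1,2,1,2,3,30, …], period ℓ=8 (even) → k=7
step 0: (15, 1)  from 15·(1,0) + (0,1)
step 1: (46, 3)  from 3·(15,1) + (1,0)
step 2: (107, 7)  from 2·(46,3) + (15,1)
step 3: (153, 10)  from 1·(107,7) + (46,3)
step 4: (413, 27)  from 2·(153,10) + (107,7)
step 5: (566, 37)  from 1·(413,27) + (153,10)
step 6: (1545, 101)  from 2·(566,37) + (413,27)
step 7: (5201, 340)  from 3·(1545,101) + (566,37)
(x₁, y₁) = (5201, 340);  5201² − 234·340² = 1 ✓
(5201+340√234)^2 = 54100801 + 3536680√234
(5201+340√234)^3 = 562756526801 + 36788545020√234

5201 340
54100801 3536680
562756526801 36788545020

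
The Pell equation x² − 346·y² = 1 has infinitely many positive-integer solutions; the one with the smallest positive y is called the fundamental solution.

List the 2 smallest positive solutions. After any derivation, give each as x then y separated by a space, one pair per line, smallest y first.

d=346: √d = [18; 1,1,1,1,36] (ℓ=5, odd), read p_9/q_9
k=0  a_k=18  p_k/q_k = 18/1
…
k=3  a_k=1  p_k/q_k = 56/3
k=4  a_k=1  p_k/q_k = 93/5
…
k=6  a_k=1  p_k/q_k = 3497/188
…
k=8  a_k=1  p_k/q_k = 10398/559
k=9  a_k=1  p_k/q_k = 17299/930
(x₁, y₁) = (17299, 930);  17299² − 346·930² = 1 ✓
(x_2, y_2) = (17299·17299 + 346·930·930, 17299·930 + 930·17299) = (598510801, 32176140)

17299 930
598510801 32176140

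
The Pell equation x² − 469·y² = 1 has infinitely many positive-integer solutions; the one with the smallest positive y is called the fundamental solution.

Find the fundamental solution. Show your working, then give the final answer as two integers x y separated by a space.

137215 6336

d=469: √d = [21; 1,1,1,10,6,10,1,1,1,42] (ℓ=10, even), read p_9/q_9
step 0: (21, 1)  from 21·(1,0) + (0,1)
step 1: (22, 1)  from 1·(21,1) + (1,0)
step 2: (43, 2)  from 1·(22,1) + (21,1)
…
step 5: (4223, 195)  from 6·(693,32) + (65,3)
step 6: (42923, 1982)  from 10·(4223,195) + (693,32)
…
step 8: (90069, 4159)  from 1·(47146,2177) + (42923,1982)
step 9: (137215, 6336)  from 1·(90069,4159) + (47146,2177)
fundamental: x₁=137215, y₁=6336  (since 18827956225 − 469·40144896 = 1)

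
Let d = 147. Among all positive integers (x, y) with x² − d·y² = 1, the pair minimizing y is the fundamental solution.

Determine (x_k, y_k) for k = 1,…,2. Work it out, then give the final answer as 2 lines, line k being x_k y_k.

d=147: √d = [12; 8,24] (ℓ=2, even), read p_1/q_1
k=0  a_k=12  p_k/q_k = 12/1
k=1  a_k=8  p_k/q_k = 97/8
(x₁, y₁) = (97, 8);  97² − 147·8² = 1 ✓
(97+8√147)^2 = 18817 + 1552√147

97 8
18817 1552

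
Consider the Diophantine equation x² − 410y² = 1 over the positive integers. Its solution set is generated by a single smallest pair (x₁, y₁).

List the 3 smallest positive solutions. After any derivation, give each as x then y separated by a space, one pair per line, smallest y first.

81 4
13121 648
2125521 104972

d=410: √d = [20; 4,40] (ℓ=2, even), read p_1/q_1
k=0  a_k=20  p_k/q_k = 20/1
k=1  a_k=4  p_k/q_k = 81/4
(x₁, y₁) = (81, 4);  81² − 410·4² = 1 ✓
(81+4√410)^2 = 13121 + 648√410
(81+4√410)^3 = 2125521 + 104972√410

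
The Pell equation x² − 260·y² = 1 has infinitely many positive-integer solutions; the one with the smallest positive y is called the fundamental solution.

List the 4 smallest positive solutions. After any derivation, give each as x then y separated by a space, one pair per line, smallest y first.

129 8
33281 2064
8586369 532504
2215249921 137383968

[16; 8,32] for √260; ℓ=2 ⇒ convergent index 1
step 0: (16, 1)  from 16·(1,0) + (0,1)
step 1: (129, 8)  from 8·(16,1) + (1,0)
(x₁, y₁) = (129, 8);  129² − 260·8² = 1 ✓
n=2: (129,8)∘(129,8) = (129·129+260·8·8, 129·8+8·129) = (33281,2064)
n=3: (33281,2064)∘(129,8) = (129·33281+260·8·2064, 129·2064+8·33281) = (8586369,532504)
n=4: (8586369,532504)∘(129,8) = (129·8586369+260·8·532504, 129·532504+8·8586369) = (2215249921,137383968)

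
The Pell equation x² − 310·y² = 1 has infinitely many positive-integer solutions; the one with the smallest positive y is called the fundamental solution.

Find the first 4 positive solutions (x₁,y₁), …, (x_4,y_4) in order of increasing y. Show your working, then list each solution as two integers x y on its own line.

d=310: √d = [17; 1,1,1,1,5,…,1,1,34] (ℓ=16, even), read p_15/q_15
step 0: (17, 1)  from 17·(1,0) + (0,1)
step 1: (18, 1)  from 1·(17,1) + (1,0)
…
step 3: (53, 3)  from 1·(35,2) + (18,1)
…
step 5: (493, 28)  from 5·(88,5) + (53,3)
step 6: (1567, 89)  from 3·(493,28) + (88,5)
step 7: (2060, 117)  from 1·(1567,89) + (493,28)
step 8: (5687, 323)  from 2·(2060,117) + (1567,89)
step 9: (7747, 440)  from 1·(5687,323) + (2060,117)
step 10: (28928, 1643)  from 3·(7747,440) + (5687,323)
step 11: (152387, 8655)  from 5·(28928,1643) + (7747,440)
step 12: (181315, 10298)  from 1·(152387,8655) + (28928,1643)
step 13: (333702, 18953)  from 1·(181315,10298) + (152387,8655)
step 14: (515017, 29251)  from 1·(333702,18953) + (181315,10298)
step 15: (848719, 48204)  from 1·(515017,29251) + (333702,18953)
→ (848719, 48204).  Check: 848719²=720323940961, 310·48204²=720323940960, difference 1.
k=2:  x_2 = 848719·848719+310·48204·48204 = 1440647881921,  y_2 = 848719·48204+48204·848719 = 81823301352
k=3:  x_3 = 848719·1440647881921+310·48204·81823301352 = 2445410459391369679,  y_3 = 848719·81823301352+48204·1440647881921 = 138889981000287972
k=4:  x_4 = 848719·2445410459391369679+310·48204·138889981000287972 = 4150932639366927117300481,  y_4 = 848719·138889981000287972+48204·2445410459391369679 = 235757131569084991314384

848719 48204
1440647881921 81823301352
2445410459391369679 138889981000287972
4150932639366927117300481 235757131569084991314384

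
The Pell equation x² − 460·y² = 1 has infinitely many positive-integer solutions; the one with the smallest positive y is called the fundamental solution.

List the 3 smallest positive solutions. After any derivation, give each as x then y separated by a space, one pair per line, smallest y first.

2535751 118230
12860066268001 599603681460
65219851798297071751 3040891269731634690

d=460: √d = [21; 2,4,3,1,2,10,2,1,3,4,2,42] (ℓ=12, even), read p_11/q_11
i=0: a=21 ⇒ p=21, q=1
i=1: a=2 ⇒ p=43, q=2
i=2: a=4 ⇒ p=193, q=9
…
i=5: a=2 ⇒ p=2252, q=105
i=6: a=10 ⇒ p=23335, q=1088
…
i=10: a=4 ⇒ p=1135029, q=52921
i=11: a=2 ⇒ p=2535751, q=118230
fundamental: x₁=2535751, y₁=118230  (since 6430033134001 − 460·13978332900 = 1)
(x_2, y_2) = (2535751·2535751 + 460·118230·118230, 2535751·118230 + 118230·2535751) = (12860066268001, 599603681460)
(x_3, y_3) = (2535751·12860066268001 + 460·118230·599603681460, 2535751·599603681460 + 118230·12860066268001) = (65219851798297071751, 3040891269731634690)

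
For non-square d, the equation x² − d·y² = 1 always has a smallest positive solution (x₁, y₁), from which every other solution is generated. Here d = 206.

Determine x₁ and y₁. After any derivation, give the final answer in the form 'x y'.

[14; 2,1,5,14,5,1,2,28] for √206; ℓ=8 ⇒ convergent index 7
i=0: a=14 ⇒ p=14, q=1
…
i=2: a=1 ⇒ p=43, q=3
…
i=6: a=1 ⇒ p=20998, q=1463
i=7: a=2 ⇒ p=59535, q=4148
fundamental: x₁=59535, y₁=4148  (since 3544416225 − 206·17205904 = 1)

59535 4148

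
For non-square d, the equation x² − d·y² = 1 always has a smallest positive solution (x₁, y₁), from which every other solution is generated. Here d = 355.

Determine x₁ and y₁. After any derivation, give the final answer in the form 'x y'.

954809 50676

[18; 1,5,3,3,1,6,1,3,3,5,1,36] for √355; ℓ=12 ⇒ convergent index 11
step 0: (18, 1)  from 18·(1,0) + (0,1)
step 1: (19, 1)  from 1·(18,1) + (1,0)
step 2: (113, 6)  from 5·(19,1) + (18,1)
step 3: (358, 19)  from 3·(113,6) + (19,1)
step 4: (1187, 63)  from 3·(358,19) + (113,6)
…
step 6: (10457, 555)  from 6·(1545,82) + (1187,63)
step 7: (12002, 637)  from 1·(10457,555) + (1545,82)
step 8: (46463, 2466)  from 3·(12002,637) + (10457,555)
step 9: (151391, 8035)  from 3·(46463,2466) + (12002,637)
step 10: (803418, 42641)  from 5·(151391,8035) + (46463,2466)
step 11: (954809, 50676)  from 1·(803418,42641) + (151391,8035)
(x₁, y₁) = (954809, 50676);  954809² − 355·50676² = 1 ✓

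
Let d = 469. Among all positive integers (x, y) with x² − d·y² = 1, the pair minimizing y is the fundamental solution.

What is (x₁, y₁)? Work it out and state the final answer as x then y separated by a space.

137215 6336

d=469: √d = [21; 1,1,1,10,6,10,1,1,1,42] (ℓ=10, even), read p_9/q_9
i=0: a=21 ⇒ p=21, q=1
i=1: a=1 ⇒ p=22, q=1
i=2: a=1 ⇒ p=43, q=2
i=3: a=1 ⇒ p=65, q=3
i=4: a=10 ⇒ p=693, q=32
i=5: a=6 ⇒ p=4223, q=195
i=6: a=10 ⇒ p=42923, q=1982
i=7: a=1 ⇒ p=47146, q=2177
i=8: a=1 ⇒ p=90069, q=4159
i=9: a=1 ⇒ p=137215, q=6336
fundamental: x₁=137215, y₁=6336  (since 18827956225 − 469·40144896 = 1)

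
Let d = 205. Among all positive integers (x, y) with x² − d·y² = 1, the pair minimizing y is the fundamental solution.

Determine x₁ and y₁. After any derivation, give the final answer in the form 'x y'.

39689 2772

√205 → a₀=14, period (3,6,1,4,1,6,3,28); ℓ=8 even so k=7
step 0: (14, 1)  from 14·(1,0) + (0,1)
…
step 2: (272, 19)  from 6·(43,3) + (14,1)
step 3: (315, 22)  from 1·(272,19) + (43,3)
step 4: (1532, 107)  from 4·(315,22) + (272,19)
step 5: (1847, 129)  from 1·(1532,107) + (315,22)
step 6: (12614, 881)  from 6·(1847,129) + (1532,107)
step 7: (39689, 2772)  from 3·(12614,881) + (1847,129)
fundamental: x₁=39689, y₁=2772  (since 1575216721 − 205·7683984 = 1)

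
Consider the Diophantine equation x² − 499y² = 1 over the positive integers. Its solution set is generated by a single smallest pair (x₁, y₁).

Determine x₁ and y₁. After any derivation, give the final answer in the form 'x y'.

4490 201

d=499: √d = [22; 2,1,21,1,2,44] (ℓ=6, even), read p_5/q_5
step 0: (22, 1)  from 22·(1,0) + (0,1)
step 1: (45, 2)  from 2·(22,1) + (1,0)
step 2: (67, 3)  from 1·(45,2) + (22,1)
…
step 4: (1519, 68)  from 1·(1452,65) + (67,3)
step 5: (4490, 201)  from 2·(1519,68) + (1452,65)
→ (4490, 201).  Check: 4490²=20160100, 499·201²=20160099, difference 1.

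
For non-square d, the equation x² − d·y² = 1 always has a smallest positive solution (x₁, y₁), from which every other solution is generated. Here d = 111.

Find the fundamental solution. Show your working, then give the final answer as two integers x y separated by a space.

295 28

√111 = [10; 1,1,6,1,1,20, …], period ℓ=6 (even) → k=5
a_0=10:  p_0=10·1+0=10,  q_0=10·0+1=1
…
a_4=1:  p_4=1·137+21=158,  q_4=1·13+2=15
a_5=1:  p_5=1·158+137=295,  q_5=1·15+13=28
(x₁, y₁) = (295, 28);  295² − 111·28² = 1 ✓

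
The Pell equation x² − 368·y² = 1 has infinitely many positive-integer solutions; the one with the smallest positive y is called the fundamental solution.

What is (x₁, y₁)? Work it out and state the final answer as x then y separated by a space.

√368 = [19; 5,2,5,38, …], period ℓ=4 (even) → k=3
step 0: (19, 1)  from 19·(1,0) + (0,1)
step 1: (96, 5)  from 5·(19,1) + (1,0)
step 2: (211, 11)  from 2·(96,5) + (19,1)
step 3: (1151, 60)  from 5·(211,11) + (96,5)
fundamental: x₁=1151, y₁=60  (since 1324801 − 368·3600 = 1)

1151 60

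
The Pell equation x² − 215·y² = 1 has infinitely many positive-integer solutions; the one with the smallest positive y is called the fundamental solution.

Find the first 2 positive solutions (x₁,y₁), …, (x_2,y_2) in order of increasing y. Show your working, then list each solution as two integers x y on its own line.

√215 = [14; 1,1,1,28, …], period ℓ=4 (even) → k=3
step 0: (14, 1)  from 14·(1,0) + (0,1)
step 1: (15, 1)  from 1·(14,1) + (1,0)
step 2: (29, 2)  from 1·(15,1) + (14,1)
step 3: (44, 3)  from 1·(29,2) + (15,1)
→ (44, 3).  Check: 44²=1936, 215·3²=1935, difference 1.
k=2:  x_2 = 44·44+215·3·3 = 3871,  y_2 = 44·3+3·44 = 264

44 3
3871 264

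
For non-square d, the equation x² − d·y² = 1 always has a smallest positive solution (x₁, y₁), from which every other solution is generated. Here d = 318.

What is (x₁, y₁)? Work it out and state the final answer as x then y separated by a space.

√318 → a₀=17, period (1,4,1,34); ℓ=4 even so k=3
i=0: a=17 ⇒ p=17, q=1
…
i=2: a=4 ⇒ p=89, q=5
i=3: a=1 ⇒ p=107, q=6
fundamental: x₁=107, y₁=6  (since 11449 − 318·36 = 1)

107 6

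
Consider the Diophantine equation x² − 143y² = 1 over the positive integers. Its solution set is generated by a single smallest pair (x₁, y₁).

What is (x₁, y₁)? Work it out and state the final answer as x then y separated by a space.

√143 = [11; 1,22, …], period ℓ=2 (even) → k=1
i=0: a=11 ⇒ p=11, q=1
i=1: a=1 ⇒ p=12, q=1
→ (12, 1).  Check: 12²=144, 143·1²=143, difference 1.

12 1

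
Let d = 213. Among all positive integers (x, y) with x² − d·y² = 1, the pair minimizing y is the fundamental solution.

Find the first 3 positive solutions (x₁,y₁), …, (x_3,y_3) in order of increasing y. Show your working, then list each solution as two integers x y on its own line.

194399 13320
75581942401 5178789360
29386108041429599 2013502945575960

√213 = [14; 1,1,2,6,1,8,1,6,2,1,1,28, …], period ℓ=12 (even) → k=11
i=0: a=14 ⇒ p=14, q=1
i=1: a=1 ⇒ p=15, q=1
…
i=3: a=2 ⇒ p=73, q=5
…
i=6: a=8 ⇒ p=4787, q=328
…
i=8: a=6 ⇒ p=36749, q=2518
i=9: a=2 ⇒ p=78825, q=5401
i=10: a=1 ⇒ p=115574, q=7919
i=11: a=1 ⇒ p=194399, q=13320
(x₁, y₁) = (194399, 13320);  194399² − 213·13320² = 1 ✓
n=2: (194399,13320)∘(194399,13320) = (194399·194399+213·13320·13320, 194399·13320+13320·194399) = (75581942401,5178789360)
n=3: (75581942401,5178789360)∘(194399,13320) = (194399·75581942401+213·13320·5178789360, 194399·5178789360+13320·75581942401) = (29386108041429599,2013502945575960)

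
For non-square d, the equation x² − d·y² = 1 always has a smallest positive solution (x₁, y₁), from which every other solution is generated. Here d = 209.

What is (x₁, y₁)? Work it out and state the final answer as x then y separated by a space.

46551 3220

√209 → a₀=14, period (2,5,3,2,3,5,2,28); ℓ=8 even so k=7
a_0=14:  p_0=14·1+0=14,  q_0=14·0+1=1
a_1=2:  p_1=2·14+1=29,  q_1=2·1+0=2
a_2=5:  p_2=5·29+14=159,  q_2=5·2+1=11
a_3=3:  p_3=3·159+29=506,  q_3=3·11+2=35
a_4=2:  p_4=2·506+159=1171,  q_4=2·35+11=81
a_5=3:  p_5=3·1171+506=4019,  q_5=3·81+35=278
a_6=5:  p_6=5·4019+1171=21266,  q_6=5·278+81=1471
a_7=2:  p_7=2·21266+4019=46551,  q_7=2·1471+278=3220
(x₁, y₁) = (46551, 3220);  46551² − 209·3220² = 1 ✓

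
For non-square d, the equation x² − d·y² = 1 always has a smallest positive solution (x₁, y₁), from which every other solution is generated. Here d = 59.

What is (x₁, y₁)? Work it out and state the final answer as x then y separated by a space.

530 69

√59 = [7; 1,2,7,2,1,14, …], period ℓ=6 (even) → k=5
step 0: (7, 1)  from 7·(1,0) + (0,1)
step 1: (8, 1)  from 1·(7,1) + (1,0)
…
step 4: (361, 47)  from 2·(169,22) + (23,3)
step 5: (530, 69)  from 1·(361,47) + (169,22)
→ (530, 69).  Check: 530²=280900, 59·69²=280899, difference 1.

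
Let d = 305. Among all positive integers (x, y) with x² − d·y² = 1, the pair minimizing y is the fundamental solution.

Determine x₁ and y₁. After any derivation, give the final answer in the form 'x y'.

d=305: √d = [17; 2,6,2,34] (ℓ=4, even), read p_3/q_3
k=0  a_k=17  p_k/q_k = 17/1
…
k=2  a_k=6  p_k/q_k = 227/13
k=3  a_k=2  p_k/q_k = 489/28
(x₁, y₁) = (489, 28);  489² − 305·28² = 1 ✓

489 28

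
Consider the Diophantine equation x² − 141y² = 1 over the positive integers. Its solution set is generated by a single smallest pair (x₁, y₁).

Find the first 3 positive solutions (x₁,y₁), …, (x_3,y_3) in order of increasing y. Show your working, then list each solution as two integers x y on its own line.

[11; 1,6,1,22] for √141; ℓ=4 ⇒ convergent index 3
a_0=11:  p_0=11·1+0=11,  q_0=11·0+1=1
…
a_2=6:  p_2=6·12+11=83,  q_2=6·1+1=7
a_3=1:  p_3=1·83+12=95,  q_3=1·7+1=8
→ (95, 8).  Check: 95²=9025, 141·8²=9024, difference 1.
n=2: (95,8)∘(95,8) = (95·95+141·8·8, 95·8+8·95) = (18049,1520)
n=3: (18049,1520)∘(95,8) = (95·18049+141·8·1520, 95·1520+8·18049) = (3429215,288792)

95 8
18049 1520
3429215 288792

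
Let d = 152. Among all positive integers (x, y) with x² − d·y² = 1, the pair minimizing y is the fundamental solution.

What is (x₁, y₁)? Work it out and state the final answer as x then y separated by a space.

37 3

d=152: √d = [12; 3,24] (ℓ=2, even), read p_1/q_1
k=0  a_k=12  p_k/q_k = 12/1
k=1  a_k=3  p_k/q_k = 37/3
fundamental: x₁=37, y₁=3  (since 1369 − 152·9 = 1)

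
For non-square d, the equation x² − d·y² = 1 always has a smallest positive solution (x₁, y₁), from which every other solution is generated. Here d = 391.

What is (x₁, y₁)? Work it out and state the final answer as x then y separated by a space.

7338680 371133

[19; 1,3,2,2,1,…,3,1,38] for √391; ℓ=16 ⇒ convergent index 15
a_0=19:  p_0=19·1+0=19,  q_0=19·0+1=1
a_1=1:  p_1=1·19+1=20,  q_1=1·1+0=1
…
a_3=2:  p_3=2·79+20=178,  q_3=2·4+1=9
a_4=2:  p_4=2·178+79=435,  q_4=2·9+4=22
…
a_6=1:  p_6=1·613+435=1048,  q_6=1·31+22=53
a_7=2:  p_7=2·1048+613=2709,  q_7=2·53+31=137
…
a_12=2:  p_12=2·268013+160266=696292,  q_12=2·13554+8105=35213
…
a_14=3:  p_14=3·1660597+696292=5678083,  q_14=3·83980+35213=287153
a_15=1:  p_15=1·5678083+1660597=7338680,  q_15=1·287153+83980=371133
(x₁, y₁) = (7338680, 371133);  7338680² − 391·371133² = 1 ✓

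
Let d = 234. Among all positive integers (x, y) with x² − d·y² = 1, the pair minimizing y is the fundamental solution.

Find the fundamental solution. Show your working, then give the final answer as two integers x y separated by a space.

√234 → a₀=15, period (3,2,1,2,1,2,3,30); ℓ=8 even so k=7
i=0: a=15 ⇒ p=15, q=1
…
i=2: a=2 ⇒ p=107, q=7
i=3: a=1 ⇒ p=153, q=10
…
i=6: a=2 ⇒ p=1545, q=101
i=7: a=3 ⇒ p=5201, q=340
fundamental: x₁=5201, y₁=340  (since 27050401 − 234·115600 = 1)

5201 340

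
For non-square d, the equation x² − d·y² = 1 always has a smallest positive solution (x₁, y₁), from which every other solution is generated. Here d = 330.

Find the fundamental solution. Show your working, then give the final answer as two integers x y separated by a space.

√330 → a₀=18, period (6,36); ℓ=2 even so k=1
i=0: a=18 ⇒ p=18, q=1
i=1: a=6 ⇒ p=109, q=6
→ (109, 6).  Check: 109²=11881, 330·6²=11880, difference 1.

109 6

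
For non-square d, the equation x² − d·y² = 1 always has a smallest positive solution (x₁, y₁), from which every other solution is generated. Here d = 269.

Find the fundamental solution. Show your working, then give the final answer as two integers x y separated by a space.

d=269: √d = [16; 2,2,32] (ℓ=3, odd), read p_5/q_5
i=0: a=16 ⇒ p=16, q=1
i=1: a=2 ⇒ p=33, q=2
i=2: a=2 ⇒ p=82, q=5
i=3: a=32 ⇒ p=2657, q=162
i=4: a=2 ⇒ p=5396, q=329
i=5: a=2 ⇒ p=13449, q=820
fundamental: x₁=13449, y₁=820  (since 180875601 − 269·672400 = 1)

13449 820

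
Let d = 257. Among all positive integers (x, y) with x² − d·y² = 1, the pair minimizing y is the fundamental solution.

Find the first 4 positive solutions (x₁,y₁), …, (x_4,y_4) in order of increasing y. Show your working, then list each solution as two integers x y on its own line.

513 32
526337 32832
540021249 33685600
554061275137 34561392768

√257 → a₀=16, period (32); ℓ=1 odd so k=1
i=0: a=16 ⇒ p=16, q=1
i=1: a=32 ⇒ p=513, q=32
(x₁, y₁) = (513, 32);  513² − 257·32² = 1 ✓
(x_2, y_2) = (513·513 + 257·32·32, 513·32 + 32·513) = (526337, 32832)
(x_3, y_3) = (513·526337 + 257·32·32832, 513·32832 + 32·526337) = (540021249, 33685600)
(x_4, y_4) = (513·540021249 + 257·32·33685600, 513·33685600 + 32·540021249) = (554061275137, 34561392768)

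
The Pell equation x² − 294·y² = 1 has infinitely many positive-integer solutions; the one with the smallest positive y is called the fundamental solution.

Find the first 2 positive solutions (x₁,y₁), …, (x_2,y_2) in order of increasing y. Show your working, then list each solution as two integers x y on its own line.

4801 280
46099201 2688560

[17; 6,1,4,1,6,34] for √294; ℓ=6 ⇒ convergent index 5
k=0  a_k=17  p_k/q_k = 17/1
k=1  a_k=6  p_k/q_k = 103/6
k=2  a_k=1  p_k/q_k = 120/7
k=3  a_k=4  p_k/q_k = 583/34
k=4  a_k=1  p_k/q_k = 703/41
k=5  a_k=6  p_k/q_k = 4801/280
fundamental: x₁=4801, y₁=280  (since 23049601 − 294·78400 = 1)
(x_2, y_2) = (4801·4801 + 294·280·280, 4801·280 + 280·4801) = (46099201, 2688560)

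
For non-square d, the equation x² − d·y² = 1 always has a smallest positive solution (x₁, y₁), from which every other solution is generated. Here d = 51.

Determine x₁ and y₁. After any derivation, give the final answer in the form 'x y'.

[7; 7,14] for √51; ℓ=2 ⇒ convergent index 1
a_0=7:  p_0=7·1+0=7,  q_0=7·0+1=1
a_1=7:  p_1=7·7+1=50,  q_1=7·1+0=7
→ (50, 7).  Check: 50²=2500, 51·7²=2499, difference 1.

50 7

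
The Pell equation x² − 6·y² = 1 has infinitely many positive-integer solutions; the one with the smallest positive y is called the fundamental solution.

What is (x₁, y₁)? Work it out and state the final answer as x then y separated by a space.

[2; 2,4] for √6; ℓ=2 ⇒ convergent index 1
a_0=2:  p_0=2·1+0=2,  q_0=2·0+1=1
a_1=2:  p_1=2·2+1=5,  q_1=2·1+0=2
(x₁, y₁) = (5, 2);  5² − 6·2² = 1 ✓

5 2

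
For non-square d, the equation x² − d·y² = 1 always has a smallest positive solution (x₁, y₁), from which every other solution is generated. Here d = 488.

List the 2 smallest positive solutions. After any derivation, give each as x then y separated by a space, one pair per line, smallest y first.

243 11
118097 5346

√488 → a₀=22, period (11,44); ℓ=2 even so k=1
a_0=22:  p_0=22·1+0=22,  q_0=22·0+1=1
a_1=11:  p_1=11·22+1=243,  q_1=11·1+0=11
(x₁, y₁) = (243, 11);  243² − 488·11² = 1 ✓
(x_2, y_2) = (243·243 + 488·11·11, 243·11 + 11·243) = (118097, 5346)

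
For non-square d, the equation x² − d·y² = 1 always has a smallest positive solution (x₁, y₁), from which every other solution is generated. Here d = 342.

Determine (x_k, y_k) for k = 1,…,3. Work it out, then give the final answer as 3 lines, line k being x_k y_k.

37 2
2737 148
202501 10950

[18; 2,36] for √342; ℓ=2 ⇒ convergent index 1
k=0  a_k=18  p_k/q_k = 18/1
k=1  a_k=2  p_k/q_k = 37/2
→ (37, 2).  Check: 37²=1369, 342·2²=1368, difference 1.
n=2: (37,2)∘(37,2) = (37·37+342·2·2, 37·2+2·37) = (2737,148)
n=3: (2737,148)∘(37,2) = (37·2737+342·2·148, 37·148+2·2737) = (202501,10950)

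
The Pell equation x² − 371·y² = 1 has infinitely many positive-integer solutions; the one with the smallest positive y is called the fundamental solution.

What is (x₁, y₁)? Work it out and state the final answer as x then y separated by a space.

1695 88

[19; 3,1,4,1,3,38] for √371; ℓ=6 ⇒ convergent index 5
a_0=19:  p_0=19·1+0=19,  q_0=19·0+1=1
…
a_4=1:  p_4=1·366+77=443,  q_4=1·19+4=23
a_5=3:  p_5=3·443+366=1695,  q_5=3·23+19=88
fundamental: x₁=1695, y₁=88  (since 2873025 − 371·7744 = 1)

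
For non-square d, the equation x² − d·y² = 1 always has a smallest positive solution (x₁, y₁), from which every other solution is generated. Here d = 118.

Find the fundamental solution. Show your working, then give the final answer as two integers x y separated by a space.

√118 → a₀=10, period (1,6,3,2,10,2,3,6,1,20); ℓ=10 even so k=9
a_0=10:  p_0=10·1+0=10,  q_0=10·0+1=1
a_1=1:  p_1=1·10+1=11,  q_1=1·1+0=1
…
a_3=3:  p_3=3·76+11=239,  q_3=3·7+1=22
a_4=2:  p_4=2·239+76=554,  q_4=2·22+7=51
a_5=10:  p_5=10·554+239=5779,  q_5=10·51+22=532
…
a_8=6:  p_8=6·42115+12112=264802,  q_8=6·3877+1115=24377
a_9=1:  p_9=1·264802+42115=306917,  q_9=1·24377+3877=28254
(x₁, y₁) = (306917, 28254);  306917² − 118·28254² = 1 ✓

306917 28254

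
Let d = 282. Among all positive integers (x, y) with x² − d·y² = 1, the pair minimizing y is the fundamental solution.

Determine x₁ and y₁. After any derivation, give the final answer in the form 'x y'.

2351 140

√282 → a₀=16, period (1,3,1,4,1,3,1,32); ℓ=8 even so k=7
i=0: a=16 ⇒ p=16, q=1
…
i=3: a=1 ⇒ p=84, q=5
…
i=5: a=1 ⇒ p=487, q=29
i=6: a=3 ⇒ p=1864, q=111
i=7: a=1 ⇒ p=2351, q=140
fundamental: x₁=2351, y₁=140  (since 5527201 − 282·19600 = 1)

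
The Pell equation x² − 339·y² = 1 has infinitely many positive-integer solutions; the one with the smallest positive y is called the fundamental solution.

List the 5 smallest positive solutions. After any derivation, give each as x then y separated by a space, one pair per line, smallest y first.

√339 = [18; 2,2,2,1,17,1,2,2,2,36, …], period ℓ=10 (even) → k=9
i=0: a=18 ⇒ p=18, q=1
i=1: a=2 ⇒ p=37, q=2
i=2: a=2 ⇒ p=92, q=5
…
i=5: a=17 ⇒ p=5542, q=301
…
i=7: a=2 ⇒ p=17252, q=937
i=8: a=2 ⇒ p=40359, q=2192
i=9: a=2 ⇒ p=97970, q=5321
fundamental: x₁=97970, y₁=5321  (since 9598120900 − 339·28313041 = 1)
n=2: (97970,5321)∘(97970,5321) = (97970·97970+339·5321·5321, 97970·5321+5321·97970) = (19196241799,1042596740)
n=3: (19196241799,1042596740)∘(97970,5321) = (97970·19196241799+339·5321·1042596740, 97970·1042596740+5321·19196241799) = (3761311617998090,204286405230279)
n=4: (3761311617998090,204286405230279)∘(97970,5321) = (97970·3761311617998090+339·5321·204286405230279, 97970·204286405230279+5321·3761311617998090) = (736991398411349512801,40027878239778270520)
n=5: (736991398411349512801,40027878239778270520)∘(97970,5321) = (97970·736991398411349512801+339·5321·40027878239778270520, 97970·40027878239778270520+5321·736991398411349512801) = (144406094600958511920229850,7843062462097867920458521)

97970 5321
19196241799 1042596740
3761311617998090 204286405230279
736991398411349512801 40027878239778270520
144406094600958511920229850 7843062462097867920458521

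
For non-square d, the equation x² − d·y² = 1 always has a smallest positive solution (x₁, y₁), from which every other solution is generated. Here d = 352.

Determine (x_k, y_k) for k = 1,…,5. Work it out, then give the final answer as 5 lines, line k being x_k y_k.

77617 4137
12048797377 642203058
1870383011943601 99691749501435
290347036464004160257 15475549041463557732
45071731856582838801391537 2402331379802862171467853

[18; 1,3,5,9,5,3,1,36] for √352; ℓ=8 ⇒ convergent index 7
i=0: a=18 ⇒ p=18, q=1
i=1: a=1 ⇒ p=19, q=1
i=2: a=3 ⇒ p=75, q=4
…
i=4: a=9 ⇒ p=3621, q=193
…
i=6: a=3 ⇒ p=59118, q=3151
i=7: a=1 ⇒ p=77617, q=4137
fundamental: x₁=77617, y₁=4137  (since 6024398689 − 352·17114769 = 1)
k=2:  x_2 = 77617·77617+352·4137·4137 = 12048797377,  y_2 = 77617·4137+4137·77617 = 642203058
k=3:  x_3 = 77617·12048797377+352·4137·642203058 = 1870383011943601,  y_3 = 77617·642203058+4137·12048797377 = 99691749501435
k=4:  x_4 = 77617·1870383011943601+352·4137·99691749501435 = 290347036464004160257,  y_4 = 77617·99691749501435+4137·1870383011943601 = 15475549041463557732
k=5:  x_5 = 77617·290347036464004160257+352·4137·15475549041463557732 = 45071731856582838801391537,  y_5 = 77617·15475549041463557732+4137·290347036464004160257 = 2402331379802862171467853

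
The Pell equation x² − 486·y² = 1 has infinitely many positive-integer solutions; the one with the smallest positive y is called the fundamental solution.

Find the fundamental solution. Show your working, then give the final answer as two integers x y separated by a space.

√486 = [22; 22,44, …], period ℓ=2 (even) → k=1
i=0: a=22 ⇒ p=22, q=1
i=1: a=22 ⇒ p=485, q=22
→ (485, 22).  Check: 485²=235225, 486·22²=235224, difference 1.

485 22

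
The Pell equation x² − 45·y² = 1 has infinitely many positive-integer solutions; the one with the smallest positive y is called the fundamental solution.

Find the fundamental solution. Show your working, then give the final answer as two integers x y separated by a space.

√45 = [6; 1,2,2,2,1,12, …], period ℓ=6 (even) → k=5
k=0  a_k=6  p_k/q_k = 6/1
…
k=3  a_k=2  p_k/q_k = 47/7
k=4  a_k=2  p_k/q_k = 114/17
k=5  a_k=1  p_k/q_k = 161/24
→ (161, 24).  Check: 161²=25921, 45·24²=25920, difference 1.

161 24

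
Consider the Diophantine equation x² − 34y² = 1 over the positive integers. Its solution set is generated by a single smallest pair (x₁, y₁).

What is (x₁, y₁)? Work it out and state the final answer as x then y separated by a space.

d=34: √d = [5; 1,4,1,10] (ℓ=4, even), read p_3/q_3
i=0: a=5 ⇒ p=5, q=1
i=1: a=1 ⇒ p=6, q=1
i=2: a=4 ⇒ p=29, q=5
i=3: a=1 ⇒ p=35, q=6
fundamental: x₁=35, y₁=6  (since 1225 − 34·36 = 1)

35 6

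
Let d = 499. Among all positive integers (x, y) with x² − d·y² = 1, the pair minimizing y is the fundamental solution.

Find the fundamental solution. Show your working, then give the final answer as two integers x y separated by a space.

d=499: √d = [22; 2,1,21,1,2,44] (ℓ=6, even), read p_5/q_5
a_0=22:  p_0=22·1+0=22,  q_0=22·0+1=1
a_1=2:  p_1=2·22+1=45,  q_1=2·1+0=2
…
a_4=1:  p_4=1·1452+67=1519,  q_4=1·65+3=68
a_5=2:  p_5=2·1519+1452=4490,  q_5=2·68+65=201
fundamental: x₁=4490, y₁=201  (since 20160100 − 499·40401 = 1)

4490 201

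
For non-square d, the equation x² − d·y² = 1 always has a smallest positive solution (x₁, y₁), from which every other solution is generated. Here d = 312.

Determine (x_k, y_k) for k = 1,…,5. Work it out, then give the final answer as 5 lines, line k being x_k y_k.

d=312: √d = [17; 1,1,1,34] (ℓ=4, even), read p_3/q_3
a_0=17:  p_0=17·1+0=17,  q_0=17·0+1=1
…
a_2=1:  p_2=1·18+17=35,  q_2=1·1+1=2
a_3=1:  p_3=1·35+18=53,  q_3=1·2+1=3
(x₁, y₁) = (53, 3);  53² − 312·3² = 1 ✓
(53+3√312)^2 = 5617 + 318√312
(53+3√312)^3 = 595349 + 33705√312
(53+3√312)^4 = 63101377 + 3572412√312
(53+3√312)^5 = 6688150613 + 378641967√312

53 3
5617 318
595349 33705
63101377 3572412
6688150613 378641967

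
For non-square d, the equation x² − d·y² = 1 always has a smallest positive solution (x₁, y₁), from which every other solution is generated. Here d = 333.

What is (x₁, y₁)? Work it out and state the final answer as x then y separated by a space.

[18; 4,36] for √333; ℓ=2 ⇒ convergent index 1
step 0: (18, 1)  from 18·(1,0) + (0,1)
step 1: (73, 4)  from 4·(18,1) + (1,0)
(x₁, y₁) = (73, 4);  73² − 333·4² = 1 ✓

73 4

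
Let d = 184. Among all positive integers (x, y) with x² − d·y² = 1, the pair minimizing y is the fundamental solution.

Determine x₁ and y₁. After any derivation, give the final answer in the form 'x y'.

√184 = [13; 1,1,3,2,1,2,1,2,3,1,1,26, …], period ℓ=12 (even) → k=11
i=0: a=13 ⇒ p=13, q=1
i=1: a=1 ⇒ p=14, q=1
…
i=3: a=3 ⇒ p=95, q=7
i=4: a=2 ⇒ p=217, q=16
…
i=6: a=2 ⇒ p=841, q=62
…
i=9: a=3 ⇒ p=10594, q=781
i=10: a=1 ⇒ p=13741, q=1013
i=11: a=1 ⇒ p=24335, q=1794
(x₁, y₁) = (24335, 1794);  24335² − 184·1794² = 1 ✓

24335 1794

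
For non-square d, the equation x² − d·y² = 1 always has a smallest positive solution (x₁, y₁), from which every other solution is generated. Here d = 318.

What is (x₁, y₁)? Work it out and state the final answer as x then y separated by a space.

√318 = [17; 1,4,1,34, …], period ℓ=4 (even) → k=3
i=0: a=17 ⇒ p=17, q=1
i=1: a=1 ⇒ p=18, q=1
i=2: a=4 ⇒ p=89, q=5
i=3: a=1 ⇒ p=107, q=6
(x₁, y₁) = (107, 6);  107² − 318·6² = 1 ✓

107 6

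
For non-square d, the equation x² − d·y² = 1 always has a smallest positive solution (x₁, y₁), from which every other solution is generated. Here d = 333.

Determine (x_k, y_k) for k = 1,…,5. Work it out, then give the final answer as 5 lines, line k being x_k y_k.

73 4
10657 584
1555849 85260
227143297 12447376
33161365513 1817231636

√333 = [18; 4,36, …], period ℓ=2 (even) → k=1
step 0: (18, 1)  from 18·(1,0) + (0,1)
step 1: (73, 4)  from 4·(18,1) + (1,0)
fundamental: x₁=73, y₁=4  (since 5329 − 333·16 = 1)
k=2:  x_2 = 73·73+333·4·4 = 10657,  y_2 = 73·4+4·73 = 584
k=3:  x_3 = 73·10657+333·4·584 = 1555849,  y_3 = 73·584+4·10657 = 85260
k=4:  x_4 = 73·1555849+333·4·85260 = 227143297,  y_4 = 73·85260+4·1555849 = 12447376
k=5:  x_5 = 73·227143297+333·4·12447376 = 33161365513,  y_5 = 73·12447376+4·227143297 = 1817231636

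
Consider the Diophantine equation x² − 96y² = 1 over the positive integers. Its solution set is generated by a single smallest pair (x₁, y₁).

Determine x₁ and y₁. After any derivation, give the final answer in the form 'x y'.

d=96: √d = [9; 1,3,1,18] (ℓ=4, even), read p_3/q_3
a_0=9:  p_0=9·1+0=9,  q_0=9·0+1=1
…
a_2=3:  p_2=3·10+9=39,  q_2=3·1+1=4
a_3=1:  p_3=1·39+10=49,  q_3=1·4+1=5
fundamental: x₁=49, y₁=5  (since 2401 − 96·25 = 1)

49 5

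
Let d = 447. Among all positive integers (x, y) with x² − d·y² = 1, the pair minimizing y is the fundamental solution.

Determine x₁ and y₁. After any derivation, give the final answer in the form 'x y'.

148 7

√447 = [21; 7,42, …], period ℓ=2 (even) → k=1
a_0=21:  p_0=21·1+0=21,  q_0=21·0+1=1
a_1=7:  p_1=7·21+1=148,  q_1=7·1+0=7
(x₁, y₁) = (148, 7);  148² − 447·7² = 1 ✓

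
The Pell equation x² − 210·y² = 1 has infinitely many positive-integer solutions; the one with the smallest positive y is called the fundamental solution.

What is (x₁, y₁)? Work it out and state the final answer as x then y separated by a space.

√210 → a₀=14, period (2,28); ℓ=2 even so k=1
a_0=14:  p_0=14·1+0=14,  q_0=14·0+1=1
a_1=2:  p_1=2·14+1=29,  q_1=2·1+0=2
→ (29, 2).  Check: 29²=841, 210·2²=840, difference 1.

29 2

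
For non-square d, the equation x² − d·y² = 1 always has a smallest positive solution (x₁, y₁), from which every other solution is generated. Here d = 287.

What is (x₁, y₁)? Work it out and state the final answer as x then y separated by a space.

[16; 1,15,1,32] for √287; ℓ=4 ⇒ convergent index 3
step 0: (16, 1)  from 16·(1,0) + (0,1)
…
step 2: (271, 16)  from 15·(17,1) + (16,1)
step 3: (288, 17)  from 1·(271,16) + (17,1)
fundamental: x₁=288, y₁=17  (since 82944 − 287·289 = 1)

288 17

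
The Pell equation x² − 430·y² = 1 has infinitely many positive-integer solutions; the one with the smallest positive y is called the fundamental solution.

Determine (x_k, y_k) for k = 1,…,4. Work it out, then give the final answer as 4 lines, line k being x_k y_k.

2862251 138030
16384961574001 790153011060
93795745300289010251 4523232492118854090
536933931562978654798296001 25893253447598574322902120

√430 = [20; 1,2,1,3,1,…,2,1,40, …], period ℓ=14 (even) → k=13
k=0  a_k=20  p_k/q_k = 20/1
…
k=5  a_k=1  p_k/q_k = 394/19
…
k=7  a_k=8  p_k/q_k = 21794/1051
…
k=9  a_k=1  p_k/q_k = 155233/7486
…
k=12  a_k=2  p_k/q_k = 2107880/101651
k=13  a_k=1  p_k/q_k = 2862251/138030
(x₁, y₁) = (2862251, 138030);  2862251² − 430·138030² = 1 ✓
(2862251+138030√430)^2 = 16384961574001 + 790153011060√430
(2862251+138030√430)^3 = 93795745300289010251 + 4523232492118854090√430
(2862251+138030√430)^4 = 536933931562978654798296001 + 25893253447598574322902120√430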